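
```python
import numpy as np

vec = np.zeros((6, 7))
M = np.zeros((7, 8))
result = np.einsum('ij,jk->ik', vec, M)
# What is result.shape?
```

(6, 8)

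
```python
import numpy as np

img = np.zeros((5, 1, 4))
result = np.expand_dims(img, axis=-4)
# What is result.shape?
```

(1, 5, 1, 4)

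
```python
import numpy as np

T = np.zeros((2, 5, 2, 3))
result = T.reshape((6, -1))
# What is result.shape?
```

(6, 10)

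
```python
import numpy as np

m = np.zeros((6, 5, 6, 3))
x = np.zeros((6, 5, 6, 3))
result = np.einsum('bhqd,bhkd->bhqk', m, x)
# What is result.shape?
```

(6, 5, 6, 6)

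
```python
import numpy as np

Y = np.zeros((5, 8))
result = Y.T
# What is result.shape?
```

(8, 5)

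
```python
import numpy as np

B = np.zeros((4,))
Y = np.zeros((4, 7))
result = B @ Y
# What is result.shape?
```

(7,)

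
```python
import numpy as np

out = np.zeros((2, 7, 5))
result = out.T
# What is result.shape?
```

(5, 7, 2)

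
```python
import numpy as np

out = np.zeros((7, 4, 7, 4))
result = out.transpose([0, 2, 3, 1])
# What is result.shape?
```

(7, 7, 4, 4)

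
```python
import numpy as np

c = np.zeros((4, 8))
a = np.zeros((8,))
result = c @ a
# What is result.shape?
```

(4,)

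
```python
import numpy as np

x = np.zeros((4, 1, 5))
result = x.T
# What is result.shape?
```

(5, 1, 4)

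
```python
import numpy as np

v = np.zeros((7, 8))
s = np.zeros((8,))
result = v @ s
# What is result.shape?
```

(7,)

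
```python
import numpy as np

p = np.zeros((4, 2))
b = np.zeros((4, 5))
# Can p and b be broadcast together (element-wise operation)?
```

No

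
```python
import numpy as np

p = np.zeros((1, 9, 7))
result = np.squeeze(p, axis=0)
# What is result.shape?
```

(9, 7)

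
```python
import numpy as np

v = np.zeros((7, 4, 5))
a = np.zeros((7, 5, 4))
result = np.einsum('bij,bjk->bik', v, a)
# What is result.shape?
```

(7, 4, 4)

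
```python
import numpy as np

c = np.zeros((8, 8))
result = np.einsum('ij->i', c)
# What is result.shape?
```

(8,)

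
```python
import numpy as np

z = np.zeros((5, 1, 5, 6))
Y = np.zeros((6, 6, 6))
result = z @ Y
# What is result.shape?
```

(5, 6, 5, 6)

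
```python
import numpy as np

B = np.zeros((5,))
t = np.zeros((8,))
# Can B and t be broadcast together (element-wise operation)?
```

No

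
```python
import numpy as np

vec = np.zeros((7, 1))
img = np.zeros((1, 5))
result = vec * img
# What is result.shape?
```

(7, 5)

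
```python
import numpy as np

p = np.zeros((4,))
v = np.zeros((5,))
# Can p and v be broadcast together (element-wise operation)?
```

No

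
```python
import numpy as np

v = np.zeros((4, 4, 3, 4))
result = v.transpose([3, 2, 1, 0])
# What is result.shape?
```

(4, 3, 4, 4)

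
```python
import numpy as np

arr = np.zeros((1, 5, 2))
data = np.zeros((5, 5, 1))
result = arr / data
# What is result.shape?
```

(5, 5, 2)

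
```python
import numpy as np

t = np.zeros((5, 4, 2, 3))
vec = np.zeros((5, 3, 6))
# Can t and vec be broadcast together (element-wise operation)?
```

No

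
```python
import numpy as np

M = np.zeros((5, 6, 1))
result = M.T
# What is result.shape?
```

(1, 6, 5)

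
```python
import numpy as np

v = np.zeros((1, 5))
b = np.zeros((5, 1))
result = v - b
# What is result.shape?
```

(5, 5)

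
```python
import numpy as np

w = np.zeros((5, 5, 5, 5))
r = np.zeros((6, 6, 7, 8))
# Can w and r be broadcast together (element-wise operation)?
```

No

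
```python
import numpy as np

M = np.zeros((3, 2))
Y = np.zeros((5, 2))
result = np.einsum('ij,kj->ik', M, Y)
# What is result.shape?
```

(3, 5)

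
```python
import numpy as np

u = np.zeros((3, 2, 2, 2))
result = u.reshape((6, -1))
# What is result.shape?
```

(6, 4)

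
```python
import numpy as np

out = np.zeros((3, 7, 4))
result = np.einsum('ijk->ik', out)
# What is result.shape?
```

(3, 4)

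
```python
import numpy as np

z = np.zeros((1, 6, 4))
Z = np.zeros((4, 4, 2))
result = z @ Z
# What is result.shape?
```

(4, 6, 2)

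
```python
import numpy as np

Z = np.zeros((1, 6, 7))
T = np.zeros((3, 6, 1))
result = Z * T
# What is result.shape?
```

(3, 6, 7)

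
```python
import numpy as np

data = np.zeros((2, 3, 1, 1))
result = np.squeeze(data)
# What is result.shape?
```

(2, 3)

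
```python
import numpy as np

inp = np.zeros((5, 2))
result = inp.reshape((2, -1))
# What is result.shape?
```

(2, 5)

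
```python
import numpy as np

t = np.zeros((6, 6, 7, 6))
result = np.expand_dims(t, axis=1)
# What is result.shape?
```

(6, 1, 6, 7, 6)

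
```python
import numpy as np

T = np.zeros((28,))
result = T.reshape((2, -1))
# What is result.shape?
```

(2, 14)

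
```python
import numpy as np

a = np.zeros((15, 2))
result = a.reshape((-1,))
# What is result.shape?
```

(30,)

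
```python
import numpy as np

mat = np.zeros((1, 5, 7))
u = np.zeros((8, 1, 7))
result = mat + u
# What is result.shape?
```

(8, 5, 7)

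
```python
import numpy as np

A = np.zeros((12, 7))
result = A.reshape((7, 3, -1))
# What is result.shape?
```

(7, 3, 4)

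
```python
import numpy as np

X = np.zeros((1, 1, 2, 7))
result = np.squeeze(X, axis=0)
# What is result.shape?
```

(1, 2, 7)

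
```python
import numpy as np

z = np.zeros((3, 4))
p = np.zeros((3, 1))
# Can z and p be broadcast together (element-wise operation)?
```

Yes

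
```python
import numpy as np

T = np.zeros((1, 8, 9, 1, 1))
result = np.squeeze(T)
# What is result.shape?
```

(8, 9)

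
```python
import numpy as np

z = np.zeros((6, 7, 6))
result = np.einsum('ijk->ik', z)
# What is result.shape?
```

(6, 6)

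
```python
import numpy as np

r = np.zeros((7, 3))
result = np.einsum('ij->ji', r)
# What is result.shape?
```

(3, 7)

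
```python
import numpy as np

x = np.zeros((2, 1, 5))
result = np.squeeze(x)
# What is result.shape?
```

(2, 5)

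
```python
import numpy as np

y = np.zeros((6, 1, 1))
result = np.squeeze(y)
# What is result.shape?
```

(6,)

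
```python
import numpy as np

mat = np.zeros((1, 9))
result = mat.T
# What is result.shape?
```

(9, 1)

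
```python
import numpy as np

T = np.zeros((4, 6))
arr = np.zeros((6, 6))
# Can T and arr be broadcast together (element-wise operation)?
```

No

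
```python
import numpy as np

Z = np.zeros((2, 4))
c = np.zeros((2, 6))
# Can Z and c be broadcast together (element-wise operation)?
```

No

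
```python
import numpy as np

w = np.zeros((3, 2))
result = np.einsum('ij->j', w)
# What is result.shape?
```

(2,)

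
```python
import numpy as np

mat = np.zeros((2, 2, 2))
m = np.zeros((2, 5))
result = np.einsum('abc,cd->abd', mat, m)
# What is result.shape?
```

(2, 2, 5)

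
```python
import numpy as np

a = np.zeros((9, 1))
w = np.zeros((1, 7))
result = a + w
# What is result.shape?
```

(9, 7)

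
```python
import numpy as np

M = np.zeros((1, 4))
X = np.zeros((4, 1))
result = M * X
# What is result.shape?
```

(4, 4)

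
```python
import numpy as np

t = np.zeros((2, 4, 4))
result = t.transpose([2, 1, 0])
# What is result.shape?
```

(4, 4, 2)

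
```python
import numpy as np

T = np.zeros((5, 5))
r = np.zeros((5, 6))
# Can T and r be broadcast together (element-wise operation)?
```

No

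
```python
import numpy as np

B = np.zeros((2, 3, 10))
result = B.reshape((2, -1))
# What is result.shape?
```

(2, 30)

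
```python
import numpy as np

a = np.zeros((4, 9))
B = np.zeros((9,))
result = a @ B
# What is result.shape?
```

(4,)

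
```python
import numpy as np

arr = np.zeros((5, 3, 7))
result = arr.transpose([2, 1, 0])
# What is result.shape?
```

(7, 3, 5)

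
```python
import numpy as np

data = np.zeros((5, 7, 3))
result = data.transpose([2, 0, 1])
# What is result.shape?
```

(3, 5, 7)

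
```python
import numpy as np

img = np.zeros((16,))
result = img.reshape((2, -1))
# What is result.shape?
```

(2, 8)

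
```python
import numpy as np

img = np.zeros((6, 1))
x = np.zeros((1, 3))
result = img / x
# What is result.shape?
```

(6, 3)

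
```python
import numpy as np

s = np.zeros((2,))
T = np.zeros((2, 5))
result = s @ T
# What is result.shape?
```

(5,)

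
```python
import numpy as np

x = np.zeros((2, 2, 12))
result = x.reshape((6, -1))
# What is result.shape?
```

(6, 8)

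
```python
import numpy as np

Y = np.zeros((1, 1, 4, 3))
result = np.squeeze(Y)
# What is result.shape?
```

(4, 3)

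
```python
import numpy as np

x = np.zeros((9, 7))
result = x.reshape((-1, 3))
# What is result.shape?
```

(21, 3)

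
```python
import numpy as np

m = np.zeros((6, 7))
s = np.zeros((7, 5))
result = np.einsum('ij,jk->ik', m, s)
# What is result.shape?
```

(6, 5)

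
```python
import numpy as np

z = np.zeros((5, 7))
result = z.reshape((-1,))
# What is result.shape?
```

(35,)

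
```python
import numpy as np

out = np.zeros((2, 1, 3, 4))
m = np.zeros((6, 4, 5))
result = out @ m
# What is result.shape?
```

(2, 6, 3, 5)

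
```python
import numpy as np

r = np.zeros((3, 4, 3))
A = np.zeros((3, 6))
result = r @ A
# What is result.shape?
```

(3, 4, 6)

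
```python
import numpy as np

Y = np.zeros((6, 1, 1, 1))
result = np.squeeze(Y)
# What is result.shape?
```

(6,)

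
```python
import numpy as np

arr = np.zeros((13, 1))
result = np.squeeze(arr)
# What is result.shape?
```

(13,)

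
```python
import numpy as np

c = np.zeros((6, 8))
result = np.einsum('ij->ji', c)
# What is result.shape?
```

(8, 6)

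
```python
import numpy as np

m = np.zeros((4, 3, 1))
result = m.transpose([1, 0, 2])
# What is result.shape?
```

(3, 4, 1)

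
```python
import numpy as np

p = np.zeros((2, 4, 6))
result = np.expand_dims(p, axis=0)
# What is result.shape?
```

(1, 2, 4, 6)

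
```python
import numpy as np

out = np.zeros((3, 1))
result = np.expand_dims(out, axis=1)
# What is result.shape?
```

(3, 1, 1)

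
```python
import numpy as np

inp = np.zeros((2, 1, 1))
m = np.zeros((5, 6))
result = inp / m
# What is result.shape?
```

(2, 5, 6)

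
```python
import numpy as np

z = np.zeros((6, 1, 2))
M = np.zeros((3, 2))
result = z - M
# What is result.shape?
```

(6, 3, 2)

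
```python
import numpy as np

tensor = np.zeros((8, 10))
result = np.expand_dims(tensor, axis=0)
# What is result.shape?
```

(1, 8, 10)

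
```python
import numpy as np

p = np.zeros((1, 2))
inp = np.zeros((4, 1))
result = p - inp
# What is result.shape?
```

(4, 2)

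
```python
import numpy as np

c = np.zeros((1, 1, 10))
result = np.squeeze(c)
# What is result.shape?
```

(10,)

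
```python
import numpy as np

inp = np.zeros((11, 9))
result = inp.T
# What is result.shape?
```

(9, 11)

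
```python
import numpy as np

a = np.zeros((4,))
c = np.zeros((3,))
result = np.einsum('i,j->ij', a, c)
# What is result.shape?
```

(4, 3)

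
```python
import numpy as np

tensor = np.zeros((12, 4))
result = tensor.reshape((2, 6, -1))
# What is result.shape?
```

(2, 6, 4)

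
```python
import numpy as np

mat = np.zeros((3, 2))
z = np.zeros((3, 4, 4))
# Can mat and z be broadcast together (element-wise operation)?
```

No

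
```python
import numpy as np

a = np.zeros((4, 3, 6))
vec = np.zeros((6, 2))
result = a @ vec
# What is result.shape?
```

(4, 3, 2)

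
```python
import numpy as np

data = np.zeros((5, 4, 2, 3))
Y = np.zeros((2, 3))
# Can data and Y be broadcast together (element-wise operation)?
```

Yes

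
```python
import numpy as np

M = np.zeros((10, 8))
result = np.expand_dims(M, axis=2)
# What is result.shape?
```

(10, 8, 1)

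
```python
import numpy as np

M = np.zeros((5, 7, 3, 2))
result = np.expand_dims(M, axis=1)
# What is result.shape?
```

(5, 1, 7, 3, 2)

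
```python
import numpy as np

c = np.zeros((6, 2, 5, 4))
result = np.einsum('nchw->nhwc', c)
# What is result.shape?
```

(6, 5, 4, 2)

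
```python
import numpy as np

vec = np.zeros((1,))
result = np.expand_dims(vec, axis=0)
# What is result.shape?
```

(1, 1)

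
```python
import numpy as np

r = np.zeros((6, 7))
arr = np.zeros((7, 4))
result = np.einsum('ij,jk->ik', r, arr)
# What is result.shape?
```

(6, 4)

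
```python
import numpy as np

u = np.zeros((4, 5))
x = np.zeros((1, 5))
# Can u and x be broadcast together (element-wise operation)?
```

Yes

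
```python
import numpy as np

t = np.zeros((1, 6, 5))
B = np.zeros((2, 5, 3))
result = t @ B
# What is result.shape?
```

(2, 6, 3)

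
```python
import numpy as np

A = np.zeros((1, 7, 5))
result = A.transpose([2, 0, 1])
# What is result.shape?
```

(5, 1, 7)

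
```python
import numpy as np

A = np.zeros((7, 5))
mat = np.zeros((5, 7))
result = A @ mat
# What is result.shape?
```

(7, 7)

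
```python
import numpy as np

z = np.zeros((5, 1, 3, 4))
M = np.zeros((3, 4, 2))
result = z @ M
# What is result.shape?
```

(5, 3, 3, 2)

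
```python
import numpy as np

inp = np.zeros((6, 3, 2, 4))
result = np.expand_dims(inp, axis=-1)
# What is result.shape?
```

(6, 3, 2, 4, 1)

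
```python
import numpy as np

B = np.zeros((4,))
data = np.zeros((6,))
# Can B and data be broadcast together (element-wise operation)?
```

No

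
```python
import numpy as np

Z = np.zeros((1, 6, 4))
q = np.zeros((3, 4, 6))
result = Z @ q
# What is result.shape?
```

(3, 6, 6)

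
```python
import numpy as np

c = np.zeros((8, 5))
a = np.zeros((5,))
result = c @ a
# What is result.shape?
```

(8,)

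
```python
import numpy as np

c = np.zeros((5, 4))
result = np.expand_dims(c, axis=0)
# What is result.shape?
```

(1, 5, 4)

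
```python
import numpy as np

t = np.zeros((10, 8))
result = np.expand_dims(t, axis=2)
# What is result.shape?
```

(10, 8, 1)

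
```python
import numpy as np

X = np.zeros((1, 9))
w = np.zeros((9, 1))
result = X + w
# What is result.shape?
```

(9, 9)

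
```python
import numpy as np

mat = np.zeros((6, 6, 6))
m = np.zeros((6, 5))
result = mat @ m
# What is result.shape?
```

(6, 6, 5)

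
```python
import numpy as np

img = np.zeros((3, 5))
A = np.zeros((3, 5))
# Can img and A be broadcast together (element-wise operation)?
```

Yes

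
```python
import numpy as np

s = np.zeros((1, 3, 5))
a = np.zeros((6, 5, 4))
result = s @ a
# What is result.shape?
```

(6, 3, 4)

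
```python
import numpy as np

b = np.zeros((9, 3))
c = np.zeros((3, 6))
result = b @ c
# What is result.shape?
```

(9, 6)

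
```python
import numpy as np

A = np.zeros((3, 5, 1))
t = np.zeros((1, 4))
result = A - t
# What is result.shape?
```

(3, 5, 4)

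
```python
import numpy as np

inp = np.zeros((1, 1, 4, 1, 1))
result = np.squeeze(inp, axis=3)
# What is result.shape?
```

(1, 1, 4, 1)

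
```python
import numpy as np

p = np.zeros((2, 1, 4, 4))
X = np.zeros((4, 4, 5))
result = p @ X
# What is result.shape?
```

(2, 4, 4, 5)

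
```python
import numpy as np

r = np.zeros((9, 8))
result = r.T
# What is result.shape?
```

(8, 9)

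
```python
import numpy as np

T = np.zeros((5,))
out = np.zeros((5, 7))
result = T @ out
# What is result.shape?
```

(7,)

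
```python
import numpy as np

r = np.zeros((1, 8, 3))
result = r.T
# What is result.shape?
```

(3, 8, 1)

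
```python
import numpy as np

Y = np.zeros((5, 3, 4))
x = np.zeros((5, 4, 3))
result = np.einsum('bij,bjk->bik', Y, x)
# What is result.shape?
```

(5, 3, 3)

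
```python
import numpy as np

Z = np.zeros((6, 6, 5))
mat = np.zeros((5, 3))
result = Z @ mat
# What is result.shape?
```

(6, 6, 3)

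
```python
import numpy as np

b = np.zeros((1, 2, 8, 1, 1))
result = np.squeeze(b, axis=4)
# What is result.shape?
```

(1, 2, 8, 1)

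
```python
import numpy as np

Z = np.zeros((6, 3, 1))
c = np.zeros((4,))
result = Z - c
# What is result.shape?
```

(6, 3, 4)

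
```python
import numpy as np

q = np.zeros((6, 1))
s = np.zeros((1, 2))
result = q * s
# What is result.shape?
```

(6, 2)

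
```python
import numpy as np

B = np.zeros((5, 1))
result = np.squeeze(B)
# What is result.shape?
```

(5,)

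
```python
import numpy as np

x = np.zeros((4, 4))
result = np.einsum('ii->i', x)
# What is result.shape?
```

(4,)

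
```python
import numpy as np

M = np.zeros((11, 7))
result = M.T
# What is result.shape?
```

(7, 11)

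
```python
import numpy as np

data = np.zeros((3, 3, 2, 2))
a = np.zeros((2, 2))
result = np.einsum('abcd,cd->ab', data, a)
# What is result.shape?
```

(3, 3)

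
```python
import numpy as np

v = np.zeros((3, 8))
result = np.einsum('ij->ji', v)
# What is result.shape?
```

(8, 3)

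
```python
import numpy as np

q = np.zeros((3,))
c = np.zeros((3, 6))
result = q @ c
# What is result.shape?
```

(6,)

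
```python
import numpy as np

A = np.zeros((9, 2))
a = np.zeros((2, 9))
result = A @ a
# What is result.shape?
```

(9, 9)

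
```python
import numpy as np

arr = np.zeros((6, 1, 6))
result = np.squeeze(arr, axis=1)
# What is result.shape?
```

(6, 6)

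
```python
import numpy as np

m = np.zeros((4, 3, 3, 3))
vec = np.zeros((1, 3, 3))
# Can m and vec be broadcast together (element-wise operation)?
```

Yes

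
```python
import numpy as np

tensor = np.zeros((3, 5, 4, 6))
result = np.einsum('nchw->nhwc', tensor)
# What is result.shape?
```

(3, 4, 6, 5)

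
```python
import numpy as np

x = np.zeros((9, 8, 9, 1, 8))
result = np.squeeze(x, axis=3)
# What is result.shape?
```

(9, 8, 9, 8)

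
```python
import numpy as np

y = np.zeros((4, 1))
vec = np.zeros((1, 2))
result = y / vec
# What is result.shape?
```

(4, 2)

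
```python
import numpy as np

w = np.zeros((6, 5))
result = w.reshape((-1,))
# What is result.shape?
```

(30,)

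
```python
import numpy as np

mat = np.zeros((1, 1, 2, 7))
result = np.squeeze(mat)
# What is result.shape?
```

(2, 7)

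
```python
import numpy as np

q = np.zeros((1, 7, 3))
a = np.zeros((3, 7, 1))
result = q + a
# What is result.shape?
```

(3, 7, 3)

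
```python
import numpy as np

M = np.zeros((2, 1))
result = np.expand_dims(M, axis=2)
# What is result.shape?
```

(2, 1, 1)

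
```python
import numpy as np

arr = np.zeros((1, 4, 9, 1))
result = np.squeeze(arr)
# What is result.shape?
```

(4, 9)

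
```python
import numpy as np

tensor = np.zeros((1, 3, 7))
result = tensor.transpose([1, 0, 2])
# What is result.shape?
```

(3, 1, 7)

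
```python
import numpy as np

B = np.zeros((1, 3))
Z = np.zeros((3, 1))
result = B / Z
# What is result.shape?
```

(3, 3)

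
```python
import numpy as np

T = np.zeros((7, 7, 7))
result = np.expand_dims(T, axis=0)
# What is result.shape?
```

(1, 7, 7, 7)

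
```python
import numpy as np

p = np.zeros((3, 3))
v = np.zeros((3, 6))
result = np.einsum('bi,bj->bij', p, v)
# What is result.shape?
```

(3, 3, 6)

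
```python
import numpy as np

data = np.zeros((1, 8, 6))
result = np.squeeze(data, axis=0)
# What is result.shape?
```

(8, 6)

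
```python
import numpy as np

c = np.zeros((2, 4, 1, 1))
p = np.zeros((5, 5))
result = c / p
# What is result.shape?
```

(2, 4, 5, 5)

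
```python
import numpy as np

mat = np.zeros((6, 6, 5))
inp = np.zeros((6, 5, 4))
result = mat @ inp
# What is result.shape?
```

(6, 6, 4)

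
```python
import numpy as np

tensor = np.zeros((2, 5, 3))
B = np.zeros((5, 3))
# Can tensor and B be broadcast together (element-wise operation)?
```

Yes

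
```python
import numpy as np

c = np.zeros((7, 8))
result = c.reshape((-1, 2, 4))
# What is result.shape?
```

(7, 2, 4)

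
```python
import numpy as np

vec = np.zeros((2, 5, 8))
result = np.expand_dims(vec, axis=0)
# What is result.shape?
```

(1, 2, 5, 8)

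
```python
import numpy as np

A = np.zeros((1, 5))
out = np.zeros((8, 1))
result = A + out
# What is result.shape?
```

(8, 5)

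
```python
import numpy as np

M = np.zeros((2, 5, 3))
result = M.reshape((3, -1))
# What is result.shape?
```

(3, 10)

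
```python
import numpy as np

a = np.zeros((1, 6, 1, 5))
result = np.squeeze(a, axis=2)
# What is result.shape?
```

(1, 6, 5)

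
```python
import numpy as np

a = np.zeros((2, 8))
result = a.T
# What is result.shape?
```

(8, 2)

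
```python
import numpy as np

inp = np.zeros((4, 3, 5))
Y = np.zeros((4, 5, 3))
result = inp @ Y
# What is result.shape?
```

(4, 3, 3)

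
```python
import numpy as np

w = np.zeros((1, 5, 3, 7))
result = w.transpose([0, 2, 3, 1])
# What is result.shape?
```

(1, 3, 7, 5)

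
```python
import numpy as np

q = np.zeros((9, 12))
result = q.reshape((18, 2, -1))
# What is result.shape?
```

(18, 2, 3)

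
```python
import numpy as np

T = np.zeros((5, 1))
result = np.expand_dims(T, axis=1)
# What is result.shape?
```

(5, 1, 1)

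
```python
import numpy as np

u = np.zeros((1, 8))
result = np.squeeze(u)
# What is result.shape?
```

(8,)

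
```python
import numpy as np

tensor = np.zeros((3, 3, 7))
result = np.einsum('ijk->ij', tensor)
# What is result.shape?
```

(3, 3)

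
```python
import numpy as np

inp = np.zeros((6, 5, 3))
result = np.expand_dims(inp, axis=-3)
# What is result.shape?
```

(6, 1, 5, 3)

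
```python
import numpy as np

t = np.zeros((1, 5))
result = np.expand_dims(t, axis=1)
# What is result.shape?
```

(1, 1, 5)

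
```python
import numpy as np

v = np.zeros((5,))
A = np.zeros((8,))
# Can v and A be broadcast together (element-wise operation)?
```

No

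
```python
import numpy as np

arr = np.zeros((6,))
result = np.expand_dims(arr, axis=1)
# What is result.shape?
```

(6, 1)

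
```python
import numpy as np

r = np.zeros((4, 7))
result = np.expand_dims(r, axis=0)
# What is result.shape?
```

(1, 4, 7)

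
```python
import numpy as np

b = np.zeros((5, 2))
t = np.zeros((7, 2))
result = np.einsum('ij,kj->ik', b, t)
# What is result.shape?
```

(5, 7)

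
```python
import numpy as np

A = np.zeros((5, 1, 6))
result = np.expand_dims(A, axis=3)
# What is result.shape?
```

(5, 1, 6, 1)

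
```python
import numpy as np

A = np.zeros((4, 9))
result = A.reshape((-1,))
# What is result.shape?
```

(36,)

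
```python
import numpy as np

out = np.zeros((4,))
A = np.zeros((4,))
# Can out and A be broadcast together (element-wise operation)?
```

Yes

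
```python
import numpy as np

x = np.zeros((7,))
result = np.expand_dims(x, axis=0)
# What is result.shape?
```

(1, 7)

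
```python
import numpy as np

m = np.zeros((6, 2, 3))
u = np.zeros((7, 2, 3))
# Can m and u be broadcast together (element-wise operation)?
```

No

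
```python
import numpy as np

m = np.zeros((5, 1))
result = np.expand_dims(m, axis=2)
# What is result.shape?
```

(5, 1, 1)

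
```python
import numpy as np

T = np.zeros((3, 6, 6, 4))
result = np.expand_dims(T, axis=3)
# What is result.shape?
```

(3, 6, 6, 1, 4)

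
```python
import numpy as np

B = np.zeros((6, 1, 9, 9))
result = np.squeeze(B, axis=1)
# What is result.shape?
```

(6, 9, 9)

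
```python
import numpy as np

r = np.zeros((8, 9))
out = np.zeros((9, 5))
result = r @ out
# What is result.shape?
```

(8, 5)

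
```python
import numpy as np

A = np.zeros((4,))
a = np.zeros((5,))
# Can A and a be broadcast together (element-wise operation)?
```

No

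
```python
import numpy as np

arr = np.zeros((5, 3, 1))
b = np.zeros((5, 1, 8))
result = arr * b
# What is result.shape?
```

(5, 3, 8)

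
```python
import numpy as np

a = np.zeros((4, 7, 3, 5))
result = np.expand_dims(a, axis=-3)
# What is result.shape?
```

(4, 7, 1, 3, 5)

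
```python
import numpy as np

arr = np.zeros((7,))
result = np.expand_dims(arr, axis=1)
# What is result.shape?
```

(7, 1)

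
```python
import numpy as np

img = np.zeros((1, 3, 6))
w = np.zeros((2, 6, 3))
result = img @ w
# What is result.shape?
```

(2, 3, 3)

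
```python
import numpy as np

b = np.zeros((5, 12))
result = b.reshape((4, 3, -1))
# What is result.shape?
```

(4, 3, 5)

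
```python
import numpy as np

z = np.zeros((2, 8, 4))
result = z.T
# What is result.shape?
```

(4, 8, 2)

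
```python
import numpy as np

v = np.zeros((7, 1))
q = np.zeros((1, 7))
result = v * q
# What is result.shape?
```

(7, 7)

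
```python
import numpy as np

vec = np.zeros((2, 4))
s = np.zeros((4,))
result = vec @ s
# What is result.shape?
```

(2,)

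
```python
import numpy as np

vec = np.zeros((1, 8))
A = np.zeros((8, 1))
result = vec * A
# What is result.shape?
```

(8, 8)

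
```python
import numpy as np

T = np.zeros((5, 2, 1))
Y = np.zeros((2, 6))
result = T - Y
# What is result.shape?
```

(5, 2, 6)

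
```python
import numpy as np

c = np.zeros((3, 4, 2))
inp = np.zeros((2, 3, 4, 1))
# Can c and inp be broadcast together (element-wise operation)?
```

Yes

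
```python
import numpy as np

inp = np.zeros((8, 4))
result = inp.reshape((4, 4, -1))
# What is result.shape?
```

(4, 4, 2)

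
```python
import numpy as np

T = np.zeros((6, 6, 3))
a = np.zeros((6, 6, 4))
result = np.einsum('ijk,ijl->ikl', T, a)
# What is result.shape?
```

(6, 3, 4)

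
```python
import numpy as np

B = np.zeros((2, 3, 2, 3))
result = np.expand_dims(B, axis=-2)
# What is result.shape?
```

(2, 3, 2, 1, 3)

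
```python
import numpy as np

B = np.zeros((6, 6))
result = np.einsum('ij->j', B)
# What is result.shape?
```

(6,)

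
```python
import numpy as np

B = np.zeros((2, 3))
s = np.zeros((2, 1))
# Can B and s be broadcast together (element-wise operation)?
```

Yes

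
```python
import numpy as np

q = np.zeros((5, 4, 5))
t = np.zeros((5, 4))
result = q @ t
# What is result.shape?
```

(5, 4, 4)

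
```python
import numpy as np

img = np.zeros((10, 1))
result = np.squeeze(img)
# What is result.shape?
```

(10,)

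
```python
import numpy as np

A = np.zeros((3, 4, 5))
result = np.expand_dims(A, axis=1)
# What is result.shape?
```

(3, 1, 4, 5)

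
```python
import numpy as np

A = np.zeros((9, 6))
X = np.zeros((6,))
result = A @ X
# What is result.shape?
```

(9,)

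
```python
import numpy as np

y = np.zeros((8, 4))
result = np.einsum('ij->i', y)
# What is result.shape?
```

(8,)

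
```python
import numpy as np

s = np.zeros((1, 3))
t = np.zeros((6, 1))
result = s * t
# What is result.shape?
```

(6, 3)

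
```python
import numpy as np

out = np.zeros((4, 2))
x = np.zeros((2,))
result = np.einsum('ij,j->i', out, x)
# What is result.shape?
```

(4,)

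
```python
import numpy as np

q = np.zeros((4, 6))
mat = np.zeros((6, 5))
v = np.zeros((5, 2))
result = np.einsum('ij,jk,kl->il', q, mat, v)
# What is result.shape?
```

(4, 2)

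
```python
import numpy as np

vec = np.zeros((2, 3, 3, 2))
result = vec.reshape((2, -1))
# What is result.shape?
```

(2, 18)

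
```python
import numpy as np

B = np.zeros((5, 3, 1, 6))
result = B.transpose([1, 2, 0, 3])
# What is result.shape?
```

(3, 1, 5, 6)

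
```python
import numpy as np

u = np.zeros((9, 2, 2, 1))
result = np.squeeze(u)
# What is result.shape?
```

(9, 2, 2)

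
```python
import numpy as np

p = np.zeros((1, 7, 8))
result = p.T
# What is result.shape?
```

(8, 7, 1)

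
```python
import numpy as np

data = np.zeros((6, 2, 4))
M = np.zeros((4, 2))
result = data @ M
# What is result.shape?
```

(6, 2, 2)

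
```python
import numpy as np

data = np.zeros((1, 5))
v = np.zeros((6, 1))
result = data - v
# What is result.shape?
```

(6, 5)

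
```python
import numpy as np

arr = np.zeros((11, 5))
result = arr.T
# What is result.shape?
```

(5, 11)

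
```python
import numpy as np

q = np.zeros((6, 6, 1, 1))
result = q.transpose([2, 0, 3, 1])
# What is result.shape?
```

(1, 6, 1, 6)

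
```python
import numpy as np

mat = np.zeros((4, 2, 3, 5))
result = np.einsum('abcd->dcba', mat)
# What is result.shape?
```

(5, 3, 2, 4)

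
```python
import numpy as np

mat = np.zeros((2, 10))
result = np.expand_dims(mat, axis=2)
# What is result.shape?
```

(2, 10, 1)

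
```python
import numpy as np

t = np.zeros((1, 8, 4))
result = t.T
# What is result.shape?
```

(4, 8, 1)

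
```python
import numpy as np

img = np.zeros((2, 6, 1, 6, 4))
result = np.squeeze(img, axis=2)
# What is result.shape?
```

(2, 6, 6, 4)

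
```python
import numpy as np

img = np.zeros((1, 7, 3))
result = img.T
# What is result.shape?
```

(3, 7, 1)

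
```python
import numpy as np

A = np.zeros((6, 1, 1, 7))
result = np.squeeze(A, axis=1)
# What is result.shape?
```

(6, 1, 7)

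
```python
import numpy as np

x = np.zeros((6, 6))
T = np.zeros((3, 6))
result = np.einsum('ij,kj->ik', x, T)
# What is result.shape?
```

(6, 3)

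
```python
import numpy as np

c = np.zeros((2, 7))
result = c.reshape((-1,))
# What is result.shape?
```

(14,)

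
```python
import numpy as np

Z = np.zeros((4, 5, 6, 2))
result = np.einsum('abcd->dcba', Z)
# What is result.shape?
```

(2, 6, 5, 4)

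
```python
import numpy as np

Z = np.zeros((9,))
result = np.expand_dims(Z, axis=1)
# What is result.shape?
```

(9, 1)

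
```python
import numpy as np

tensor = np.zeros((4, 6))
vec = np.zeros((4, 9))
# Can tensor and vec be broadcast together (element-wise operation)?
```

No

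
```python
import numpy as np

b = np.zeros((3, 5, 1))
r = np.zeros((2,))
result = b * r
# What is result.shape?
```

(3, 5, 2)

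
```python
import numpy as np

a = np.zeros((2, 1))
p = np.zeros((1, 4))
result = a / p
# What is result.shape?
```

(2, 4)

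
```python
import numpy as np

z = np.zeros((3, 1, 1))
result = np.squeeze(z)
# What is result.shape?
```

(3,)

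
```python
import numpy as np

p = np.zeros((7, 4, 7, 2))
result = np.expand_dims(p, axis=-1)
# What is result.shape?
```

(7, 4, 7, 2, 1)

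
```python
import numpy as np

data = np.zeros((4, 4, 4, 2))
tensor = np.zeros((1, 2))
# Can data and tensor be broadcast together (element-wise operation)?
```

Yes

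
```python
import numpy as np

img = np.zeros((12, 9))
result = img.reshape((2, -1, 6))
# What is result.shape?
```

(2, 9, 6)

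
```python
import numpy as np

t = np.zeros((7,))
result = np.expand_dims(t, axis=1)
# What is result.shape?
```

(7, 1)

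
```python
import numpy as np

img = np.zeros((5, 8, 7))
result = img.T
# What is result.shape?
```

(7, 8, 5)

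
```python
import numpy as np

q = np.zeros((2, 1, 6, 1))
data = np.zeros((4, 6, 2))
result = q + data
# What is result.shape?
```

(2, 4, 6, 2)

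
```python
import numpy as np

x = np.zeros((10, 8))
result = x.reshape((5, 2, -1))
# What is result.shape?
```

(5, 2, 8)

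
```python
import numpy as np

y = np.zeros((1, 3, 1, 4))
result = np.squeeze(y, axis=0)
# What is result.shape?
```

(3, 1, 4)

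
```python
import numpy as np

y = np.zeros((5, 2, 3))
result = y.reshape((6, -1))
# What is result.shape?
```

(6, 5)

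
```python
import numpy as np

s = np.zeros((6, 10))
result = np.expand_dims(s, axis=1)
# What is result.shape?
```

(6, 1, 10)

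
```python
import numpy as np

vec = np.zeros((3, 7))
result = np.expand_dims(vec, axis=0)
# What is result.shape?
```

(1, 3, 7)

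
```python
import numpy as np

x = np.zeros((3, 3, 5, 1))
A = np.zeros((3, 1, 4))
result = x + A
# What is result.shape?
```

(3, 3, 5, 4)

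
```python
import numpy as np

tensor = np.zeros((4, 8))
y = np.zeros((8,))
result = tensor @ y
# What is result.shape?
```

(4,)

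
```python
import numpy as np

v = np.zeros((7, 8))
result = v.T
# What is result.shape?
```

(8, 7)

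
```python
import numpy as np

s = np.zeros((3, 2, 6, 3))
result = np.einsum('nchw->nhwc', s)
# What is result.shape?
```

(3, 6, 3, 2)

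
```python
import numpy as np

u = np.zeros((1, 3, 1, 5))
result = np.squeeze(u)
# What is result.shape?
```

(3, 5)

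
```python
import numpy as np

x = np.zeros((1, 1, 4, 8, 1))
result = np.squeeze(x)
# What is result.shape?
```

(4, 8)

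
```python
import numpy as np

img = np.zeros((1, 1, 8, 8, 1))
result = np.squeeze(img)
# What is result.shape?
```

(8, 8)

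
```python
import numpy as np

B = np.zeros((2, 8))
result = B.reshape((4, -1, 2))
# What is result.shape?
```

(4, 2, 2)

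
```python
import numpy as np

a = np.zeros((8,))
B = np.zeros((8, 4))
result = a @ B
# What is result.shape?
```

(4,)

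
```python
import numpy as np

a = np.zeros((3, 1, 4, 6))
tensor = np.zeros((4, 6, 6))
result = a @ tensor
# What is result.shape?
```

(3, 4, 4, 6)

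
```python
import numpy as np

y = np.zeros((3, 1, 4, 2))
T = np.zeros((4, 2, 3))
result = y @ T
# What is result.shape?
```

(3, 4, 4, 3)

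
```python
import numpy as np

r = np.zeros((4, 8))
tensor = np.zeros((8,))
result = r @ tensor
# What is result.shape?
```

(4,)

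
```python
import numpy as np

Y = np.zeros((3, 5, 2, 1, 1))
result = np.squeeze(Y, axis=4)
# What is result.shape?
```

(3, 5, 2, 1)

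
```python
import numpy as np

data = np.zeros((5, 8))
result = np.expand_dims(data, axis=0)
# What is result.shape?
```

(1, 5, 8)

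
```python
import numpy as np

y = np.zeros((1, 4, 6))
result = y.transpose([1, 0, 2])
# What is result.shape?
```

(4, 1, 6)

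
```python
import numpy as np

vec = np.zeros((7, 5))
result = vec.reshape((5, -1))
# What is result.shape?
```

(5, 7)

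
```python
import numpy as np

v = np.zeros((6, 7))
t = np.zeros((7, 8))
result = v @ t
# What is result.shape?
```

(6, 8)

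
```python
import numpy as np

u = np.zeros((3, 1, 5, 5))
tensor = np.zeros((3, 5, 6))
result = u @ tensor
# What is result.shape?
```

(3, 3, 5, 6)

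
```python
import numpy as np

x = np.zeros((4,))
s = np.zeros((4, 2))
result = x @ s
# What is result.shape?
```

(2,)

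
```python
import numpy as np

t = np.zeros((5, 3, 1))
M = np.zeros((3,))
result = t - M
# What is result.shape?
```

(5, 3, 3)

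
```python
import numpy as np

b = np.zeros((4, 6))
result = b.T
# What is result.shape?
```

(6, 4)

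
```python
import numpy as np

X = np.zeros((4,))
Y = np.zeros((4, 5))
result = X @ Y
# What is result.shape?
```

(5,)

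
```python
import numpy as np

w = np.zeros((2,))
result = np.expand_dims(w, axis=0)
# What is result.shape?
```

(1, 2)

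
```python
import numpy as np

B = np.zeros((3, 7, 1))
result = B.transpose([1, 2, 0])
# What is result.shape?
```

(7, 1, 3)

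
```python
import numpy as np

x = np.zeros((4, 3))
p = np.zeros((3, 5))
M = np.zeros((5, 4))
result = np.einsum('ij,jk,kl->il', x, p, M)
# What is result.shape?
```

(4, 4)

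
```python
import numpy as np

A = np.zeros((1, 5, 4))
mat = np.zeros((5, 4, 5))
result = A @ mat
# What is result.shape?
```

(5, 5, 5)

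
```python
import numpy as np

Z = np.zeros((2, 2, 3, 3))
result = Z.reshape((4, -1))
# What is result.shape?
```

(4, 9)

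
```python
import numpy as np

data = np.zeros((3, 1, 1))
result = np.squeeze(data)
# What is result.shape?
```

(3,)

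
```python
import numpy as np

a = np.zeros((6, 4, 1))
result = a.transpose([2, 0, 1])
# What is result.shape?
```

(1, 6, 4)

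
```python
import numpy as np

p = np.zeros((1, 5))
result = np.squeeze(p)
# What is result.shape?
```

(5,)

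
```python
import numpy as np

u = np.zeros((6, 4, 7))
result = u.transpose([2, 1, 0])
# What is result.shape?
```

(7, 4, 6)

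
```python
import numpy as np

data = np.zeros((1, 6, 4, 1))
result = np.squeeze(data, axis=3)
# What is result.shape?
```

(1, 6, 4)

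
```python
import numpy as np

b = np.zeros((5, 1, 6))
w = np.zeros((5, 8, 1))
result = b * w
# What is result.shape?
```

(5, 8, 6)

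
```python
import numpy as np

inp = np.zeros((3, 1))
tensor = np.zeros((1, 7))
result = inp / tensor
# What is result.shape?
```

(3, 7)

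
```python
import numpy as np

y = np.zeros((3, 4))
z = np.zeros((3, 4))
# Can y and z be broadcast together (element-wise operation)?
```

Yes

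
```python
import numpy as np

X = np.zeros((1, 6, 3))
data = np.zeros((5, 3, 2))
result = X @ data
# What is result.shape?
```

(5, 6, 2)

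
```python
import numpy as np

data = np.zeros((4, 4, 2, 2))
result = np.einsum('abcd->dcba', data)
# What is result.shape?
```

(2, 2, 4, 4)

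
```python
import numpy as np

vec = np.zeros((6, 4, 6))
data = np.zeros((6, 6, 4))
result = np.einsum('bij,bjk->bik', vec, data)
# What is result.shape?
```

(6, 4, 4)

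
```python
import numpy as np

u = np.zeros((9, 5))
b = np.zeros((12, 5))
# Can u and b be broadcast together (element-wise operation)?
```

No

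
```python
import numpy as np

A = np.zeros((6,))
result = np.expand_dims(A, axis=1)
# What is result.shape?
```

(6, 1)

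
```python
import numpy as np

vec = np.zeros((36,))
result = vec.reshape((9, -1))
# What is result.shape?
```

(9, 4)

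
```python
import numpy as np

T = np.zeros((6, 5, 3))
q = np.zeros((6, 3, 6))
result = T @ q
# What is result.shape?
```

(6, 5, 6)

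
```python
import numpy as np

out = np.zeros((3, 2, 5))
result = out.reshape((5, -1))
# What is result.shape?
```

(5, 6)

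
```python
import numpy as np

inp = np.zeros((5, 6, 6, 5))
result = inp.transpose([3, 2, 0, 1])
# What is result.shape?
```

(5, 6, 5, 6)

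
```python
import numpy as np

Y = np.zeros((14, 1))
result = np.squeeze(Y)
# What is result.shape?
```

(14,)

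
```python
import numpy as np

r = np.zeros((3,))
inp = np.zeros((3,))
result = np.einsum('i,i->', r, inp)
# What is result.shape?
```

()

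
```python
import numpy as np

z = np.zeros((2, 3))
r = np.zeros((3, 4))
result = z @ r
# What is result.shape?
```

(2, 4)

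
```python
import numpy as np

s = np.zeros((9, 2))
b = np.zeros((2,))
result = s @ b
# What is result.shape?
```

(9,)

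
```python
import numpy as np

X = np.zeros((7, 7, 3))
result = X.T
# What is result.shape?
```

(3, 7, 7)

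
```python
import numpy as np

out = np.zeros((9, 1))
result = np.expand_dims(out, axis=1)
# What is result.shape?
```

(9, 1, 1)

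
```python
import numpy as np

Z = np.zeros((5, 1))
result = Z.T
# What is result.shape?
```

(1, 5)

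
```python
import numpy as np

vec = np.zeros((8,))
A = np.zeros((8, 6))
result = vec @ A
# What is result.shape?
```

(6,)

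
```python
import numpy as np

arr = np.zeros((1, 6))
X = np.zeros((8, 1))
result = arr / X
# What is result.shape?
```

(8, 6)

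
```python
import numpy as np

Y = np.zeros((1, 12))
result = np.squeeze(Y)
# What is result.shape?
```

(12,)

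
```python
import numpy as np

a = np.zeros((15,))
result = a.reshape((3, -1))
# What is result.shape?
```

(3, 5)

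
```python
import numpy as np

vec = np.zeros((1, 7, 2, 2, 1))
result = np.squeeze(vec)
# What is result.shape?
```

(7, 2, 2)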